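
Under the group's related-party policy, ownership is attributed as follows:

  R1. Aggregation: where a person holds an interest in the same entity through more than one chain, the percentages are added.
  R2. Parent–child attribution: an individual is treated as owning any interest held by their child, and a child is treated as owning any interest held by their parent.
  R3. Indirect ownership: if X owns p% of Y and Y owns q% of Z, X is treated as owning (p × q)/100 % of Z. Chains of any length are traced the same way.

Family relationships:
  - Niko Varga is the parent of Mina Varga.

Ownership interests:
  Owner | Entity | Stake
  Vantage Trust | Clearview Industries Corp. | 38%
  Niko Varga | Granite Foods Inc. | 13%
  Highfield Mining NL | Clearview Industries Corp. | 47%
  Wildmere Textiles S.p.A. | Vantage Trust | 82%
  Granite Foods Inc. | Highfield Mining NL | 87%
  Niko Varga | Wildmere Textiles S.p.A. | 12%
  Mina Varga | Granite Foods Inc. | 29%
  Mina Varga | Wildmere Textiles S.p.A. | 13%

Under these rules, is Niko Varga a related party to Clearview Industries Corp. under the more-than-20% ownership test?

Yes

By parent–child attribution (R2), Niko Varga is treated as also owning Mina Varga's interest in Wildmere Textiles S.p.A, giving 12% + 13% = 25%.
By parent–child attribution (R2), Niko Varga is treated as also owning Mina Varga's interest in Granite Foods Inc, giving 13% + 29% = 42%.
Chain via Wildmere Textiles S.p.A. → Vantage Trust (R3): 25% × 82% × 38% = 7.79% of Clearview Industries Corp.
Chain via Granite Foods Inc. → Highfield Mining NL (R3): 42% × 87% × 47% = 17.1738% of Clearview Industries Corp.
Aggregating (R1): 7.79% + 17.1738% = 24.9638%.
24.9638% exceeds the 20% threshold, so Niko is a related party to Clearview Industries Corp.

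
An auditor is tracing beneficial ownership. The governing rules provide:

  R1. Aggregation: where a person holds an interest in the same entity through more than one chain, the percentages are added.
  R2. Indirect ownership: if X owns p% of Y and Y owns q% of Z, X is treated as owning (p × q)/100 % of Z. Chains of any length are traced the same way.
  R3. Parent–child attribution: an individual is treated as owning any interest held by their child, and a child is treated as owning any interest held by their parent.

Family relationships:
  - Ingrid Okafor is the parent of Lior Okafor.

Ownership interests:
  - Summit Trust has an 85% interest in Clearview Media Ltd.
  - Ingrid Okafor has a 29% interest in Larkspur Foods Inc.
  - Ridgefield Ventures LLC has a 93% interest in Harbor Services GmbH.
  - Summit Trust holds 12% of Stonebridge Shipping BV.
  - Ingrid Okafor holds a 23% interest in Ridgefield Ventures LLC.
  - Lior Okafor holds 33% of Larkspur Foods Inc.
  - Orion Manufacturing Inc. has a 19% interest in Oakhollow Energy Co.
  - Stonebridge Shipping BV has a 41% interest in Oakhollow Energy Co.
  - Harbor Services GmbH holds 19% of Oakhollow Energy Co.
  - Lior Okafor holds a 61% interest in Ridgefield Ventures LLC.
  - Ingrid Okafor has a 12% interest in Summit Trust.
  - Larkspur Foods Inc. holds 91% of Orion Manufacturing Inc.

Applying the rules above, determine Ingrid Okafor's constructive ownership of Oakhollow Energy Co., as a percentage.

By parent–child attribution (R3), Ingrid Okafor is treated as also owning Lior Okafor's interest in Ridgefield Ventures LLC, giving 23% + 61% = 84%.
By parent–child attribution (R3), Ingrid Okafor is treated as also owning Lior Okafor's interest in Larkspur Foods Inc, giving 29% + 33% = 62%.
Chain via Summit Trust → Stonebridge Shipping BV (R2): 12% × 12% × 41% = 0.5904% of Oakhollow Energy Co.
Chain via Ridgefield Ventures LLC → Harbor Services GmbH (R2): 84% × 93% × 19% = 14.8428% of Oakhollow Energy Co.
Chain via Larkspur Foods Inc. → Orion Manufacturing Inc. (R2): 62% × 91% × 19% = 10.7198% of Oakhollow Energy Co.
Aggregating (R1): 0.5904% + 14.8428% + 10.7198% = 26.153%.

26.153%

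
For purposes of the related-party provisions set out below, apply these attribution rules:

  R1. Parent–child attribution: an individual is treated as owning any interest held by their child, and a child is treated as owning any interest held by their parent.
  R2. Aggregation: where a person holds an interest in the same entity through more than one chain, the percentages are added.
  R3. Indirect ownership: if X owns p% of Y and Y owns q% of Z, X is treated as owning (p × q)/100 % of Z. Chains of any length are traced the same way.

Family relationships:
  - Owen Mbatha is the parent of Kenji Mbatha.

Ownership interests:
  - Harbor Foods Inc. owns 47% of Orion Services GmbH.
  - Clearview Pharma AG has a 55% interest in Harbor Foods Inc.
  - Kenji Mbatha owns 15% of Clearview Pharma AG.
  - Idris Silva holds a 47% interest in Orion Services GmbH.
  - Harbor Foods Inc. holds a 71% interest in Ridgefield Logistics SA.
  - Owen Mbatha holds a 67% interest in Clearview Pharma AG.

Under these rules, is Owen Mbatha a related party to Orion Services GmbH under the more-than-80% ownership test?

No

By parent–child attribution (R1), Owen Mbatha is treated as also owning Kenji Mbatha's interest in Clearview Pharma AG, giving 67% + 15% = 82%.
Chain via Clearview Pharma AG → Harbor Foods Inc. (R3): 82% × 55% × 47% = 21.197% of Orion Services GmbH.
21.197% does not exceed the 80% threshold, so Owen is not a related party to Orion Services GmbH.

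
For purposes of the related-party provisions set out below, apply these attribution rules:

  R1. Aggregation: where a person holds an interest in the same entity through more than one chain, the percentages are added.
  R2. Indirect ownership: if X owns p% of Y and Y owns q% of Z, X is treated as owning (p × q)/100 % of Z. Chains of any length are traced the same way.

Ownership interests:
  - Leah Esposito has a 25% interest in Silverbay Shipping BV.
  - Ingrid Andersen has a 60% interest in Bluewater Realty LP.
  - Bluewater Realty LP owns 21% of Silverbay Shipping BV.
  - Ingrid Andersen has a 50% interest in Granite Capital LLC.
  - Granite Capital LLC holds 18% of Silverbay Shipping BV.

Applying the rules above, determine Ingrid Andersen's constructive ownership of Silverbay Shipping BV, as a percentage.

21.6%

Chain via Granite Capital LLC (R2): 50% × 18% = 9% of Silverbay Shipping BV.
Chain via Bluewater Realty LP (R2): 60% × 21% = 12.6% of Silverbay Shipping BV.
Aggregating (R1): 9% + 12.6% = 21.6%.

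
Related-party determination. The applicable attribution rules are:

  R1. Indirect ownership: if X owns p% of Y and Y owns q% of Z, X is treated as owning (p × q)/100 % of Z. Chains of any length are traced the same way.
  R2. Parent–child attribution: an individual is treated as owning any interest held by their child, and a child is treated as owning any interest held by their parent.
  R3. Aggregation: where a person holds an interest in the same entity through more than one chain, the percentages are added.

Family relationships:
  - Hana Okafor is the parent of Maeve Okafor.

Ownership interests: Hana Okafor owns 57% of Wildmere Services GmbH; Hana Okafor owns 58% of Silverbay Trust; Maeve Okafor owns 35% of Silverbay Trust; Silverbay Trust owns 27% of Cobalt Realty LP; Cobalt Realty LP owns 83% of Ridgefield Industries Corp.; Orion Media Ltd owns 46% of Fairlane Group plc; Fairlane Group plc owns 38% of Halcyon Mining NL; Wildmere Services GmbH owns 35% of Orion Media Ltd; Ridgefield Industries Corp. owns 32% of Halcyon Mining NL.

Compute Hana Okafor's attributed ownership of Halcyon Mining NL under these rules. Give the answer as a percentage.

By parent–child attribution (R2), Hana Okafor is treated as also owning Maeve Okafor's interest in Silverbay Trust, giving 58% + 35% = 93%.
Chain via Wildmere Services GmbH → Orion Media Ltd → Fairlane Group plc (R1): 57% × 35% × 46% × 38% = 3.48726% of Halcyon Mining NL.
Chain via Silverbay Trust → Cobalt Realty LP → Ridgefield Industries Corp. (R1): 93% × 27% × 83% × 32% = 6.669216% of Halcyon Mining NL.
Aggregating (R3): 3.48726% + 6.669216% = 10.156476%.

10.156476%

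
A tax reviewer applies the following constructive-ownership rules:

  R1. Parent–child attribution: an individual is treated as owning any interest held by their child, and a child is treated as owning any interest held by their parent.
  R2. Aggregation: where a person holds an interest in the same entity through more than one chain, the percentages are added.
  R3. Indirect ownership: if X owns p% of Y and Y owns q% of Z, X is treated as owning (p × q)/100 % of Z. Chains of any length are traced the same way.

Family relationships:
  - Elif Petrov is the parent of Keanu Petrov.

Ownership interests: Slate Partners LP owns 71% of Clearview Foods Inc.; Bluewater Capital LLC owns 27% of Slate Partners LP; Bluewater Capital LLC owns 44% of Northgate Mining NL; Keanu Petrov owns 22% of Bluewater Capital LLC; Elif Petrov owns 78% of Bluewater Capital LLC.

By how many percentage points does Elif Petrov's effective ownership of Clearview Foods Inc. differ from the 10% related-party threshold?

By parent–child attribution (R1), Elif Petrov is treated as also owning Keanu Petrov's interest in Bluewater Capital LLC, giving 78% + 22% = 100%.
Chain via Bluewater Capital LLC → Slate Partners LP (R3): 100% × 27% × 71% = 19.17% of Clearview Foods Inc.
19.17% exceeds the 10% threshold by 9.17 percentage points.

9.17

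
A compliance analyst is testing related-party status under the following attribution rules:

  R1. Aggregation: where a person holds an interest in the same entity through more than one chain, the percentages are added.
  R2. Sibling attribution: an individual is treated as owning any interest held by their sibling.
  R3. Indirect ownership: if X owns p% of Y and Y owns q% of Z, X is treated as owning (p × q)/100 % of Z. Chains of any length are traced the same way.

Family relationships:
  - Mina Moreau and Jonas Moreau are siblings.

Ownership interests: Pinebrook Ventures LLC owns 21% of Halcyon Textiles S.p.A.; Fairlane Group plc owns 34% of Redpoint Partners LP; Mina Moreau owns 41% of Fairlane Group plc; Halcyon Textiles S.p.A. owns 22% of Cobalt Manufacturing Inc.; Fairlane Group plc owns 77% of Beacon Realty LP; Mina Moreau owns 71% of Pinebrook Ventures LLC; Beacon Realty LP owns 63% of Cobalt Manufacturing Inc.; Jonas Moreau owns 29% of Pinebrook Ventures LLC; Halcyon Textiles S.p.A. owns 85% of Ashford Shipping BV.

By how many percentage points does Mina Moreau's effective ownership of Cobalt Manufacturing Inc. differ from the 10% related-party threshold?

14.5091

By sibling attribution (R2), Mina Moreau is treated as also owning Jonas Moreau's interest in Pinebrook Ventures LLC, giving 71% + 29% = 100%.
Chain via Pinebrook Ventures LLC → Halcyon Textiles S.p.A. (R3): 100% × 21% × 22% = 4.62% of Cobalt Manufacturing Inc.
Chain via Fairlane Group plc → Beacon Realty LP (R3): 41% × 77% × 63% = 19.8891% of Cobalt Manufacturing Inc.
Aggregating (R1): 4.62% + 19.8891% = 24.5091%.
24.5091% exceeds the 10% threshold by 14.5091 percentage points.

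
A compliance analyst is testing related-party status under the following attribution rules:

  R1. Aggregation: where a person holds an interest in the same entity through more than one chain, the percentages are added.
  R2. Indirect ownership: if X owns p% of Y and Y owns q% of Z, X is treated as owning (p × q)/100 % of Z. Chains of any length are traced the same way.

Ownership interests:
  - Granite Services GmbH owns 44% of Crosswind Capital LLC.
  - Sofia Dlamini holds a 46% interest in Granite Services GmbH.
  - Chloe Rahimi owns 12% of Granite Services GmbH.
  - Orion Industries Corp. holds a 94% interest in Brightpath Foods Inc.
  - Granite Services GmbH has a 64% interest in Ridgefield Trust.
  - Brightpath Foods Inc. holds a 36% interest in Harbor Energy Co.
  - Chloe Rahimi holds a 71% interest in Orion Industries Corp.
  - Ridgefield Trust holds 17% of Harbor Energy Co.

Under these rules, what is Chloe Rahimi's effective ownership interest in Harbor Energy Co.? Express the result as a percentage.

Chain via Orion Industries Corp. → Brightpath Foods Inc. (R2): 71% × 94% × 36% = 24.0264% of Harbor Energy Co.
Chain via Granite Services GmbH → Ridgefield Trust (R2): 12% × 64% × 17% = 1.3056% of Harbor Energy Co.
Aggregating (R1): 24.0264% + 1.3056% = 25.332%.

25.332%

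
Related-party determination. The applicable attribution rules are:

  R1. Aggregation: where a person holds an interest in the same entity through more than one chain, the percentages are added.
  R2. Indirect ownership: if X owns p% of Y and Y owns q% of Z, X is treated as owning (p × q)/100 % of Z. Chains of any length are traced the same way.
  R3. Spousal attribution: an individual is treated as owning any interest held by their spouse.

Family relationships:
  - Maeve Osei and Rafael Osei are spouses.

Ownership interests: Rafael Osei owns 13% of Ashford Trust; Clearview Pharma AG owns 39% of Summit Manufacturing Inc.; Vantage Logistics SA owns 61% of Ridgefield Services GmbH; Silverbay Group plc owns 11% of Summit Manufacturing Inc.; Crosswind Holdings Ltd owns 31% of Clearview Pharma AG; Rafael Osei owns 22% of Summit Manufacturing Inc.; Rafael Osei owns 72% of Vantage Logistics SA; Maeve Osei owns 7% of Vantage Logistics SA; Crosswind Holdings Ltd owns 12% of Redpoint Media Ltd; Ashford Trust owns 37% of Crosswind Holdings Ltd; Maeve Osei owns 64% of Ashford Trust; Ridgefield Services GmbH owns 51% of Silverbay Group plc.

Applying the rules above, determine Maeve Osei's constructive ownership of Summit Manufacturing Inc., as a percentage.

By spousal attribution (R3), Maeve Osei is treated as also owning Rafael Osei's interest in Vantage Logistics SA, giving 7% + 72% = 79%.
By spousal attribution (R3), Maeve Osei is treated as also owning Rafael Osei's interest in Ashford Trust, giving 64% + 13% = 77%.
By spousal attribution (R3), Maeve Osei is treated as owning Rafael Osei's 22% interest in Summit Manufacturing Inc.
Chain via Vantage Logistics SA → Ridgefield Services GmbH → Silverbay Group plc (R2): 79% × 61% × 51% × 11% = 2.703459% of Summit Manufacturing Inc.
Chain via Ashford Trust → Crosswind Holdings Ltd → Clearview Pharma AG (R2): 77% × 37% × 31% × 39% = 3.444441% of Summit Manufacturing Inc.
Direct interest in Summit Manufacturing Inc: 22%.
Aggregating (R1): 2.703459% + 3.444441% + 22% = 28.1479%.

28.1479%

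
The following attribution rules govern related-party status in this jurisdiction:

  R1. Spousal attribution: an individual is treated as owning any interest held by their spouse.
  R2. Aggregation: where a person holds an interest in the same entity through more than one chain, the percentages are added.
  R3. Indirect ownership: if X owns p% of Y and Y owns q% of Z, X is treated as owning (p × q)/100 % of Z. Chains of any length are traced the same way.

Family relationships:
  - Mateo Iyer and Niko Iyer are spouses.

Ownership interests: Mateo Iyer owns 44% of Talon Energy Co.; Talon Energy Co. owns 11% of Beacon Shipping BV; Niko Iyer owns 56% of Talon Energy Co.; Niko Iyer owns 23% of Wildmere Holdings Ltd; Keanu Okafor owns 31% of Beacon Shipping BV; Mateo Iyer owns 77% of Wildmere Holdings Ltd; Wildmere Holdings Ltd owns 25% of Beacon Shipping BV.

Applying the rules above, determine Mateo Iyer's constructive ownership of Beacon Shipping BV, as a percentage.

By spousal attribution (R1), Mateo Iyer is treated as also owning Niko Iyer's interest in Talon Energy Co, giving 44% + 56% = 100%.
By spousal attribution (R1), Mateo Iyer is treated as also owning Niko Iyer's interest in Wildmere Holdings Ltd, giving 77% + 23% = 100%.
Chain via Talon Energy Co. (R3): 100% × 11% = 11% of Beacon Shipping BV.
Chain via Wildmere Holdings Ltd (R3): 100% × 25% = 25% of Beacon Shipping BV.
Aggregating (R2): 11% + 25% = 36%.

36%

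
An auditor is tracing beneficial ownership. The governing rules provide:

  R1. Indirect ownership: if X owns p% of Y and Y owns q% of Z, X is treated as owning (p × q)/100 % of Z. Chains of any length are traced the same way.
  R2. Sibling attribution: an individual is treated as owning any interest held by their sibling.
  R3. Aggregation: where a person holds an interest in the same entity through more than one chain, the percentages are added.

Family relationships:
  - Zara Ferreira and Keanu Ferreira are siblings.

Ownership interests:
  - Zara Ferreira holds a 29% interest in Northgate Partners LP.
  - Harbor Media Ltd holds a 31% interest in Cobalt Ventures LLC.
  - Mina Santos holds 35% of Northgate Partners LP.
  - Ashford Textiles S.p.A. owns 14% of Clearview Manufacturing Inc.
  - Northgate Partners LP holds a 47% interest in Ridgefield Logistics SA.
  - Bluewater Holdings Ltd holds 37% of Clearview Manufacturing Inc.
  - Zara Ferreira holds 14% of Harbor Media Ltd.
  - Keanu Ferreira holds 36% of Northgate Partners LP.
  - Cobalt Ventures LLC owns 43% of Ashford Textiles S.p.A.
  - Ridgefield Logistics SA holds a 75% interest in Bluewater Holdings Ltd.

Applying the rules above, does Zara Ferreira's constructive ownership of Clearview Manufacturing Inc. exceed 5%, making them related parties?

By sibling attribution (R2), Zara Ferreira is treated as also owning Keanu Ferreira's interest in Northgate Partners LP, giving 29% + 36% = 65%.
Chain via Harbor Media Ltd → Cobalt Ventures LLC → Ashford Textiles S.p.A. (R1): 14% × 31% × 43% × 14% = 0.261268% of Clearview Manufacturing Inc.
Chain via Northgate Partners LP → Ridgefield Logistics SA → Bluewater Holdings Ltd (R1): 65% × 47% × 75% × 37% = 8.477625% of Clearview Manufacturing Inc.
Aggregating (R3): 0.261268% + 8.477625% = 8.738893%.
8.738893% exceeds the 5% threshold, so Zara is a related party to Clearview Manufacturing Inc.

Yes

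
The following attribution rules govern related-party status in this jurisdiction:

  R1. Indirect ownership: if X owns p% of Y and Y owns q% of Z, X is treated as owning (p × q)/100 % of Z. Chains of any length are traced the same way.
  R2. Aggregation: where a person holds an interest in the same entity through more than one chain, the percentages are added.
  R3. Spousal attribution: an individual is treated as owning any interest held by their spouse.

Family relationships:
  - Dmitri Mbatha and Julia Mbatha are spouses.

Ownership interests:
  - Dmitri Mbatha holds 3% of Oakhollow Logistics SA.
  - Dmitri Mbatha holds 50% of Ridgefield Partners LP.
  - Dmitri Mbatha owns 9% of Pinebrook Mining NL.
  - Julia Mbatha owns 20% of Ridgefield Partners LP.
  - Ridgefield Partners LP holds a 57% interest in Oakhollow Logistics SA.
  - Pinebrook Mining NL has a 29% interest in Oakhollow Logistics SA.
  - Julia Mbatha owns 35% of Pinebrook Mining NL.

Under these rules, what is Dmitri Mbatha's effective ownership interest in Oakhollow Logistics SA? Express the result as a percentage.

55.66%

By spousal attribution (R3), Dmitri Mbatha is treated as also owning Julia Mbatha's interest in Pinebrook Mining NL, giving 9% + 35% = 44%.
By spousal attribution (R3), Dmitri Mbatha is treated as also owning Julia Mbatha's interest in Ridgefield Partners LP, giving 50% + 20% = 70%.
Chain via Pinebrook Mining NL (R1): 44% × 29% = 12.76% of Oakhollow Logistics SA.
Chain via Ridgefield Partners LP (R1): 70% × 57% = 39.9% of Oakhollow Logistics SA.
Direct interest in Oakhollow Logistics SA: 3%.
Aggregating (R2): 12.76% + 39.9% + 3% = 55.66%.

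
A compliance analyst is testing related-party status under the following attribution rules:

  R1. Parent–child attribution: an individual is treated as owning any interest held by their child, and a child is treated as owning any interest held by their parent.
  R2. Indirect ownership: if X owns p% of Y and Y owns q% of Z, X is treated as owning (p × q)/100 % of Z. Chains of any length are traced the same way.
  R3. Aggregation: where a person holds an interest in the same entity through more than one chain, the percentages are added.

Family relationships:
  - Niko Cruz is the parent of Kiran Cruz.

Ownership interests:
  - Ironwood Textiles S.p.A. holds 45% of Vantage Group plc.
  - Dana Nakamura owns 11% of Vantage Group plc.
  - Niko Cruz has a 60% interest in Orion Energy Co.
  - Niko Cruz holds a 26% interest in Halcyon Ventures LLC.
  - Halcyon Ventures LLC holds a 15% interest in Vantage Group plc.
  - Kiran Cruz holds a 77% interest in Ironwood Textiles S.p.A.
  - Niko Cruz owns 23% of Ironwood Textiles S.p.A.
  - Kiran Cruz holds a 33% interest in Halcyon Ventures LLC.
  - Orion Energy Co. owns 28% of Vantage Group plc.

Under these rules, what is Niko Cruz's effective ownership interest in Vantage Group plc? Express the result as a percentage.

By parent–child attribution (R1), Niko Cruz is treated as also owning Kiran Cruz's interest in Halcyon Ventures LLC, giving 26% + 33% = 59%.
By parent–child attribution (R1), Niko Cruz is treated as also owning Kiran Cruz's interest in Ironwood Textiles S.p.A, giving 23% + 77% = 100%.
Chain via Halcyon Ventures LLC (R2): 59% × 15% = 8.85% of Vantage Group plc.
Chain via Orion Energy Co. (R2): 60% × 28% = 16.8% of Vantage Group plc.
Chain via Ironwood Textiles S.p.A. (R2): 100% × 45% = 45% of Vantage Group plc.
Aggregating (R3): 8.85% + 16.8% + 45% = 70.65%.

70.65%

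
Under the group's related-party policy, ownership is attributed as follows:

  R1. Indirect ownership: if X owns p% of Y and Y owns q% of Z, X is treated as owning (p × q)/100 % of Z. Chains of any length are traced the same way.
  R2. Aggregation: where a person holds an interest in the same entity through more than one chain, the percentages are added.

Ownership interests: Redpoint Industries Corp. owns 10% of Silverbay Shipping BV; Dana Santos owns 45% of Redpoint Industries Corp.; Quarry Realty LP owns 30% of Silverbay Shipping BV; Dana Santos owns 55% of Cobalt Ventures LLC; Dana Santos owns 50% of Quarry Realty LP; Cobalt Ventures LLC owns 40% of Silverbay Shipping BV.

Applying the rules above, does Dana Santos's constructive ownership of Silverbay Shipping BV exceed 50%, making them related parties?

No

Chain via Quarry Realty LP (R1): 50% × 30% = 15% of Silverbay Shipping BV.
Chain via Cobalt Ventures LLC (R1): 55% × 40% = 22% of Silverbay Shipping BV.
Chain via Redpoint Industries Corp. (R1): 45% × 10% = 4.5% of Silverbay Shipping BV.
Aggregating (R2): 15% + 22% + 4.5% = 41.5%.
41.5% does not exceed the 50% threshold, so Dana is not a related party to Silverbay Shipping BV.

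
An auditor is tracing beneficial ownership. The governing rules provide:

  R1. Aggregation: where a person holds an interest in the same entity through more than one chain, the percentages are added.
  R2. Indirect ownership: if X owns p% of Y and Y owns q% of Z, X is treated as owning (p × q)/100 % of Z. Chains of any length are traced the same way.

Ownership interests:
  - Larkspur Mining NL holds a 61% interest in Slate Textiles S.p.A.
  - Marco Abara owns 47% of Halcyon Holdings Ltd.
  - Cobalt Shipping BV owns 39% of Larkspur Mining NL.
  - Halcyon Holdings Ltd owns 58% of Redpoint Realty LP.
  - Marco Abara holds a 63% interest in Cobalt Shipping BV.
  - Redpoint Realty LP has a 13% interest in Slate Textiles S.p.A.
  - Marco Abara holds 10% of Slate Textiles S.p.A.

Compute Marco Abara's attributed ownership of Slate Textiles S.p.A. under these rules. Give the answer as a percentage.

28.5315%

Chain via Cobalt Shipping BV → Larkspur Mining NL (R2): 63% × 39% × 61% = 14.9877% of Slate Textiles S.p.A.
Chain via Halcyon Holdings Ltd → Redpoint Realty LP (R2): 47% × 58% × 13% = 3.5438% of Slate Textiles S.p.A.
Direct interest in Slate Textiles S.p.A: 10%.
Aggregating (R1): 14.9877% + 3.5438% + 10% = 28.5315%.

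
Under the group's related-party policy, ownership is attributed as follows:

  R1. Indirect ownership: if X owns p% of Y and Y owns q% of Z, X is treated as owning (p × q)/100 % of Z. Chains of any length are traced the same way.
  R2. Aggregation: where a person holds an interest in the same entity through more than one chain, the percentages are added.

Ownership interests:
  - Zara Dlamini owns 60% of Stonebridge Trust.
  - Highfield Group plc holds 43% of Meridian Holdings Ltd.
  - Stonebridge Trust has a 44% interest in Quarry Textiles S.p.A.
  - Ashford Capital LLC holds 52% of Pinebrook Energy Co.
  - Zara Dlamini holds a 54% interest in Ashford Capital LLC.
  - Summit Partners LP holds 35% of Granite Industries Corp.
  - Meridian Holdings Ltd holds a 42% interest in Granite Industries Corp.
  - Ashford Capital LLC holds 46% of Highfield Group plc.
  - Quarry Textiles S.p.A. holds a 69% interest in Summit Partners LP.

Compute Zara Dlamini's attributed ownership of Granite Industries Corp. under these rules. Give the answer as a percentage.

10.861704%

Chain via Stonebridge Trust → Quarry Textiles S.p.A. → Summit Partners LP (R1): 60% × 44% × 69% × 35% = 6.3756% of Granite Industries Corp.
Chain via Ashford Capital LLC → Highfield Group plc → Meridian Holdings Ltd (R1): 54% × 46% × 43% × 42% = 4.486104% of Granite Industries Corp.
Aggregating (R2): 6.3756% + 4.486104% = 10.861704%.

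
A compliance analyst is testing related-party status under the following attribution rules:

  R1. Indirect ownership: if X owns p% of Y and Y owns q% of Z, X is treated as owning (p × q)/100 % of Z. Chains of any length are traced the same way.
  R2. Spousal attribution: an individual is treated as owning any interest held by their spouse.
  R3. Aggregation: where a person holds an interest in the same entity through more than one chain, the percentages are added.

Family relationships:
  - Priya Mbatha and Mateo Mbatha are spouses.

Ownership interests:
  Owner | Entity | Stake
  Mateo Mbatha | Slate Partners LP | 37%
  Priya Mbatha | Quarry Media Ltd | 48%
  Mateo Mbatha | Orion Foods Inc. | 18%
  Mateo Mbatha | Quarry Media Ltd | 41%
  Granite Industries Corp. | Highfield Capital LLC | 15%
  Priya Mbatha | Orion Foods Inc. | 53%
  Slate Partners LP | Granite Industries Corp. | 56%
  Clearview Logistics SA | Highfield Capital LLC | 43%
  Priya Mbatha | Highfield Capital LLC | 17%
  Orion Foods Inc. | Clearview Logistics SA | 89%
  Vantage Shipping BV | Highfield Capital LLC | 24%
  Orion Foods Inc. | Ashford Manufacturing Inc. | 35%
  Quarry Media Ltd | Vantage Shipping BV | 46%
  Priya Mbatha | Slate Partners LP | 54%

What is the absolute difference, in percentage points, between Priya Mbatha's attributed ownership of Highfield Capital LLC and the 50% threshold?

11.6413

By spousal attribution (R2), Priya Mbatha is treated as also owning Mateo Mbatha's interest in Slate Partners LP, giving 54% + 37% = 91%.
By spousal attribution (R2), Priya Mbatha is treated as also owning Mateo Mbatha's interest in Quarry Media Ltd, giving 48% + 41% = 89%.
By spousal attribution (R2), Priya Mbatha is treated as also owning Mateo Mbatha's interest in Orion Foods Inc, giving 53% + 18% = 71%.
Chain via Slate Partners LP → Granite Industries Corp. (R1): 91% × 56% × 15% = 7.644% of Highfield Capital LLC.
Chain via Quarry Media Ltd → Vantage Shipping BV (R1): 89% × 46% × 24% = 9.8256% of Highfield Capital LLC.
Chain via Orion Foods Inc. → Clearview Logistics SA (R1): 71% × 89% × 43% = 27.1717% of Highfield Capital LLC.
Direct interest in Highfield Capital LLC: 17%.
Aggregating (R3): 7.644% + 9.8256% + 27.1717% + 17% = 61.6413%.
61.6413% exceeds the 50% threshold by 11.6413 percentage points.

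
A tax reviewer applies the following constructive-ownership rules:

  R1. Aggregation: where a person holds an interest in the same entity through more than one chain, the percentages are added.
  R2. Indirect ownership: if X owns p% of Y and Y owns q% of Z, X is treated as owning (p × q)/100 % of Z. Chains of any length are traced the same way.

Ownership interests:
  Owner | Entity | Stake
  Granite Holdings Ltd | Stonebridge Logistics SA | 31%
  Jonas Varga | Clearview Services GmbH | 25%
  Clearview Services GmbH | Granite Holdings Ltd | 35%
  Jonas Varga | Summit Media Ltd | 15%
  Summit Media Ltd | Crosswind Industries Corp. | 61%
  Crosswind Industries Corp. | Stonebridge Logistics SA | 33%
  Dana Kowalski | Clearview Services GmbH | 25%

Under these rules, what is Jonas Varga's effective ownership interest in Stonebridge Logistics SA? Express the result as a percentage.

Chain via Clearview Services GmbH → Granite Holdings Ltd (R2): 25% × 35% × 31% = 2.7125% of Stonebridge Logistics SA.
Chain via Summit Media Ltd → Crosswind Industries Corp. (R2): 15% × 61% × 33% = 3.0195% of Stonebridge Logistics SA.
Aggregating (R1): 2.7125% + 3.0195% = 5.732%.

5.732%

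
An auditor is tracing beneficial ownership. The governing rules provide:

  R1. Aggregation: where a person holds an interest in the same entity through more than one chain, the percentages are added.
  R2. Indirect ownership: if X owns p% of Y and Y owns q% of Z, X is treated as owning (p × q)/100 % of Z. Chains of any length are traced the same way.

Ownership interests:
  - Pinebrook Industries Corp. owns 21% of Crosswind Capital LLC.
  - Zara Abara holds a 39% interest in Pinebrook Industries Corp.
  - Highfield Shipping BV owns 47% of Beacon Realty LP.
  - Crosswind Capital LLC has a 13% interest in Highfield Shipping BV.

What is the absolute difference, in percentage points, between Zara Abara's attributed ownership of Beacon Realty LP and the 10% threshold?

Chain via Pinebrook Industries Corp. → Crosswind Capital LLC → Highfield Shipping BV (R2): 39% × 21% × 13% × 47% = 0.500409% of Beacon Realty LP.
0.500409% falls short of the 10% threshold by 9.499591 percentage points.

9.499591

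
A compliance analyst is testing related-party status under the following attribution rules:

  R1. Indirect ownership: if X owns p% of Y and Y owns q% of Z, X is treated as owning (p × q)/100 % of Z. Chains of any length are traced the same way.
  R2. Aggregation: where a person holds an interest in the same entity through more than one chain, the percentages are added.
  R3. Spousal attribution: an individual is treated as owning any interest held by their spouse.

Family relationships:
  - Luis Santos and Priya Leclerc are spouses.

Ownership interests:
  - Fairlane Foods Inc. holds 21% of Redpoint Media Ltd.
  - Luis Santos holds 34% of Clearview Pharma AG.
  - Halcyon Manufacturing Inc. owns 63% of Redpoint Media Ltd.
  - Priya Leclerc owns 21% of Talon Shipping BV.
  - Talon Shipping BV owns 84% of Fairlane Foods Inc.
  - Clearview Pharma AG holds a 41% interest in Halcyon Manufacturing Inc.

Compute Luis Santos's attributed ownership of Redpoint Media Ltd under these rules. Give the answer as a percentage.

By spousal attribution (R3), Luis Santos is treated as owning Priya Leclerc's 21% interest in Talon Shipping BV.
Chain via Clearview Pharma AG → Halcyon Manufacturing Inc. (R1): 34% × 41% × 63% = 8.7822% of Redpoint Media Ltd.
Chain via Talon Shipping BV → Fairlane Foods Inc. (R1): 21% × 84% × 21% = 3.7044% of Redpoint Media Ltd.
Aggregating (R2): 8.7822% + 3.7044% = 12.4866%.

12.4866%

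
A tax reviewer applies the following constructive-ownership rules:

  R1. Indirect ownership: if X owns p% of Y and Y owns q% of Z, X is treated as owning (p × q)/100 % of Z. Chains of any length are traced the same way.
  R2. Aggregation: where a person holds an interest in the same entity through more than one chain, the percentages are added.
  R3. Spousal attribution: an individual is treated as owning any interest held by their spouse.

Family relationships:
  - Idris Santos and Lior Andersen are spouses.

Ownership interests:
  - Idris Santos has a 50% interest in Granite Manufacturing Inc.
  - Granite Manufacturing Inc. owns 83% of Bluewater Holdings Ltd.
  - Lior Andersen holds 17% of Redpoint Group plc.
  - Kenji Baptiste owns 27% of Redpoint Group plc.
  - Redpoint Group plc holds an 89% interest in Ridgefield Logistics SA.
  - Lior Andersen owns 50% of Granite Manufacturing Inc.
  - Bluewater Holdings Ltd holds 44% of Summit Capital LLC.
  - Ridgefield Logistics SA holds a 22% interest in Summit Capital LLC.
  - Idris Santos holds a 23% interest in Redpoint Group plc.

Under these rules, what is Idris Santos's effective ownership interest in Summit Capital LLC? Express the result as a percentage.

44.352%

By spousal attribution (R3), Idris Santos is treated as also owning Lior Andersen's interest in Redpoint Group plc, giving 23% + 17% = 40%.
By spousal attribution (R3), Idris Santos is treated as also owning Lior Andersen's interest in Granite Manufacturing Inc, giving 50% + 50% = 100%.
Chain via Redpoint Group plc → Ridgefield Logistics SA (R1): 40% × 89% × 22% = 7.832% of Summit Capital LLC.
Chain via Granite Manufacturing Inc. → Bluewater Holdings Ltd (R1): 100% × 83% × 44% = 36.52% of Summit Capital LLC.
Aggregating (R2): 7.832% + 36.52% = 44.352%.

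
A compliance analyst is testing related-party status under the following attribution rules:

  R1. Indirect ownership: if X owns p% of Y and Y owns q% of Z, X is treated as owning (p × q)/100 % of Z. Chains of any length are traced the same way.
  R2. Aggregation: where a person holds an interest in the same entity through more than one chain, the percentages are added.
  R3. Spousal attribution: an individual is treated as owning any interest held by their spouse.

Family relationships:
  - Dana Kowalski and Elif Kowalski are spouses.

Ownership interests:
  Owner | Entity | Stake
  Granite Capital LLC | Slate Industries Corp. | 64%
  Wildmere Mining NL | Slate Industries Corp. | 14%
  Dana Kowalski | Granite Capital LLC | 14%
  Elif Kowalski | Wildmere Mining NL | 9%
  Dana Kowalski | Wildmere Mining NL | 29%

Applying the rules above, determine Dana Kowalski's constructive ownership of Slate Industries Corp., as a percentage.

14.28%

By spousal attribution (R3), Dana Kowalski is treated as also owning Elif Kowalski's interest in Wildmere Mining NL, giving 29% + 9% = 38%.
Chain via Wildmere Mining NL (R1): 38% × 14% = 5.32% of Slate Industries Corp.
Chain via Granite Capital LLC (R1): 14% × 64% = 8.96% of Slate Industries Corp.
Aggregating (R2): 5.32% + 8.96% = 14.28%.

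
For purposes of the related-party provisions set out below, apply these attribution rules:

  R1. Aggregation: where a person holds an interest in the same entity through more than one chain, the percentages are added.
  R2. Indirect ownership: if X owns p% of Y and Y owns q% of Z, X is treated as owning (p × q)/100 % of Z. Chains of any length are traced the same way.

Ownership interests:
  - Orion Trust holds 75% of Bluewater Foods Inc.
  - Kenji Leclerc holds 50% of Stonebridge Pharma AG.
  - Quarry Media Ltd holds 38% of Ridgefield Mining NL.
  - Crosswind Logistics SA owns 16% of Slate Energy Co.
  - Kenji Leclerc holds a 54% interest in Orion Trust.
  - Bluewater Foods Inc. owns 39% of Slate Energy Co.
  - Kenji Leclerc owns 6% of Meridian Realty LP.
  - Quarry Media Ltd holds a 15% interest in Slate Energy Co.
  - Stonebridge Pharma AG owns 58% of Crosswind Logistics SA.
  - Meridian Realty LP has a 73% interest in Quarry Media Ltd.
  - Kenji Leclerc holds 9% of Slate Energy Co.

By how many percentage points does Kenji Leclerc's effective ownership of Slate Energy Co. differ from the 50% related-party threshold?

Chain via Stonebridge Pharma AG → Crosswind Logistics SA (R2): 50% × 58% × 16% = 4.64% of Slate Energy Co.
Chain via Orion Trust → Bluewater Foods Inc. (R2): 54% × 75% × 39% = 15.795% of Slate Energy Co.
Chain via Meridian Realty LP → Quarry Media Ltd (R2): 6% × 73% × 15% = 0.657% of Slate Energy Co.
Direct interest in Slate Energy Co: 9%.
Aggregating (R1): 4.64% + 15.795% + 0.657% + 9% = 30.092%.
30.092% falls short of the 50% threshold by 19.908 percentage points.

19.908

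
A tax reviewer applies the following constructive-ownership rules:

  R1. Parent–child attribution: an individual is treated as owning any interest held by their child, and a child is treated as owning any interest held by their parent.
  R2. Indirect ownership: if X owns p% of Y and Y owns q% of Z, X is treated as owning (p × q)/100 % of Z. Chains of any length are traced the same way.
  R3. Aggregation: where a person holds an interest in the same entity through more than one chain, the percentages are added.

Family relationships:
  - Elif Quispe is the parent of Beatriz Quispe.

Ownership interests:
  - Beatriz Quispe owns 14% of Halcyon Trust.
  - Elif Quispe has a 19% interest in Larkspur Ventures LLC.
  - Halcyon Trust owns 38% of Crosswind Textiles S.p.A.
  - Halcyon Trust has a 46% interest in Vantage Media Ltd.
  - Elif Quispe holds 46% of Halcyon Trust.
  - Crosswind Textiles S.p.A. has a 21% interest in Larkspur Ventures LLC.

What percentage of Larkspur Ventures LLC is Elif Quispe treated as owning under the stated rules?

23.788%

By parent–child attribution (R1), Elif Quispe is treated as also owning Beatriz Quispe's interest in Halcyon Trust, giving 46% + 14% = 60%.
Chain via Halcyon Trust → Crosswind Textiles S.p.A. (R2): 60% × 38% × 21% = 4.788% of Larkspur Ventures LLC.
Direct interest in Larkspur Ventures LLC: 19%.
Aggregating (R3): 4.788% + 19% = 23.788%.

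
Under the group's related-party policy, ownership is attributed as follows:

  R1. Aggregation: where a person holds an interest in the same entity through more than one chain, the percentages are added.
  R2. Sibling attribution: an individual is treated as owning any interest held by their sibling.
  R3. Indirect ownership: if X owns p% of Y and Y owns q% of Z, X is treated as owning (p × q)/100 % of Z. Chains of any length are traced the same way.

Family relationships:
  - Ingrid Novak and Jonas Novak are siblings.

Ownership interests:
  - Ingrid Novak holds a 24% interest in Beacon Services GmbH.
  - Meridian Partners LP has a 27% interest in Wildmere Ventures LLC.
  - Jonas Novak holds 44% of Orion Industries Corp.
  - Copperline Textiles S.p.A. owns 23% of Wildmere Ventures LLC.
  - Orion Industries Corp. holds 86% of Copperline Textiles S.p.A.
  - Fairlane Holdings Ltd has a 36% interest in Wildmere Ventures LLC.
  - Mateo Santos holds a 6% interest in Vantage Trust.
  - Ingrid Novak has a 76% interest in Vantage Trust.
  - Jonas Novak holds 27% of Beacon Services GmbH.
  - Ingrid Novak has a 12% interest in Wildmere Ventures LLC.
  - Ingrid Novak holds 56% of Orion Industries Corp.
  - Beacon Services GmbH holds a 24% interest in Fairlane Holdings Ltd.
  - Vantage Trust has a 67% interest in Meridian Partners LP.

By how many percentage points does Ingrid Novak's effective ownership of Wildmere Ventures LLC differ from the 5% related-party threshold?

44.9348

By sibling attribution (R2), Ingrid Novak is treated as also owning Jonas Novak's interest in Beacon Services GmbH, giving 24% + 27% = 51%.
By sibling attribution (R2), Ingrid Novak is treated as also owning Jonas Novak's interest in Orion Industries Corp, giving 56% + 44% = 100%.
Chain via Beacon Services GmbH → Fairlane Holdings Ltd (R3): 51% × 24% × 36% = 4.4064% of Wildmere Ventures LLC.
Chain via Vantage Trust → Meridian Partners LP (R3): 76% × 67% × 27% = 13.7484% of Wildmere Ventures LLC.
Chain via Orion Industries Corp. → Copperline Textiles S.p.A. (R3): 100% × 86% × 23% = 19.78% of Wildmere Ventures LLC.
Direct interest in Wildmere Ventures LLC: 12%.
Aggregating (R1): 4.4064% + 13.7484% + 19.78% + 12% = 49.9348%.
49.9348% exceeds the 5% threshold by 44.9348 percentage points.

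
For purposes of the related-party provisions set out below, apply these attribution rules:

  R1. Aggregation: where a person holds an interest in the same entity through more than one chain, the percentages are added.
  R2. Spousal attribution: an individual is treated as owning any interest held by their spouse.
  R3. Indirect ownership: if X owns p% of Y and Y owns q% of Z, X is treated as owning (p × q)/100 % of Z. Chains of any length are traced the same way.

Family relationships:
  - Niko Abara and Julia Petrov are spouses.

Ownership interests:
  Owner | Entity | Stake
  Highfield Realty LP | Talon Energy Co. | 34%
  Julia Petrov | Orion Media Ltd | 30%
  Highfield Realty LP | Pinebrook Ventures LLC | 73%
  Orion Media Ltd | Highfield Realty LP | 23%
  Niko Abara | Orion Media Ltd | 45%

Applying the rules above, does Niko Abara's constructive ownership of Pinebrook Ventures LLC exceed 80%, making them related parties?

By spousal attribution (R2), Niko Abara is treated as also owning Julia Petrov's interest in Orion Media Ltd, giving 45% + 30% = 75%.
Chain via Orion Media Ltd → Highfield Realty LP (R3): 75% × 23% × 73% = 12.5925% of Pinebrook Ventures LLC.
12.5925% does not exceed the 80% threshold, so Niko is not a related party to Pinebrook Ventures LLC.

No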